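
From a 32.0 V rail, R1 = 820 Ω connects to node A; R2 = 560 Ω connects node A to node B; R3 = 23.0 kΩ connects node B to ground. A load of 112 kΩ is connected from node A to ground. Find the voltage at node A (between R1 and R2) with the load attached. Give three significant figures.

V ≈ 30.7 V

Below node A the series string R2+R3 = 23560 Ω sits in parallel with the 112000 Ω load: 19470 Ω.
V_A = 32.0 × 19470/(820 + 19470) = 30.7 V.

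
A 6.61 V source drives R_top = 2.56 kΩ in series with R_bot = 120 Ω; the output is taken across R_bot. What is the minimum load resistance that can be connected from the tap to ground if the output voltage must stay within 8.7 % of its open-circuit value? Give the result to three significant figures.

R_L(min) ≈ 1.20 kΩ

Output resistance R_th = R_top‖R_bot = (2560 × 120)/2680 = 114.6 Ω.
The fractional drop is R_th/(R_th + R_L); requiring this ≤ 0.0870 gives R_L ≥ R_th(1/0.0870 − 1) = 114.6 × 10.49 = 1.20 kΩ.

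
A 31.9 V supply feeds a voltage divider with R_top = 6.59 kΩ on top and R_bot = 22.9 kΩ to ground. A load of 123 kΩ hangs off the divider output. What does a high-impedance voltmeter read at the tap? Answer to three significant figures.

The load sits in parallel with R_bot: R_bot‖R_L = (22.9 × 123) / (22.9 + 123) = 19.31 kΩ.
V_out = 31.9 × 19.31 / (6.59 + 19.31) = 31.9 × 19.31/25.90 = 23.8 V.

V_out ≈ 23.8 V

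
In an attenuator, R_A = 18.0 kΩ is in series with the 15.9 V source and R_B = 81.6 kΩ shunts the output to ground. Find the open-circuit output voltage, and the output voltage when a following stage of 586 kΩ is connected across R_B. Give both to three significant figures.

Open-circuit: V = 15.9 × 81.6/(18.0 + 81.6) = 13.0 V.
With the load, R_B becomes R_B‖R_L = 71.63 kΩ, so V = 15.9 × 71.63/89.63 = 12.7 V.

Unloaded: 13.0 V; loaded: 12.7 V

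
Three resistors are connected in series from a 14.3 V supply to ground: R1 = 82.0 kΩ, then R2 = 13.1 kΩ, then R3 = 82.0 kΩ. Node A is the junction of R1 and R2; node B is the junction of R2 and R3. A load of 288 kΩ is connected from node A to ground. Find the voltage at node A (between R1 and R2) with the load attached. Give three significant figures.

Below node A the series string R2+R3 = 95.10 kΩ sits in parallel with the 288 kΩ load: 71.49 kΩ.
V_A = 14.3 × 71.49/(82.0 + 71.49) = 6.66 V.

V ≈ 6.66 V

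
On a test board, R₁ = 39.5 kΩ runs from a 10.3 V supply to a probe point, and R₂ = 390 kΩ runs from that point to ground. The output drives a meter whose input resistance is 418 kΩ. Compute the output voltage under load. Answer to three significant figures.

The load sits in parallel with R₂: R₂‖R_L = (390 × 418) / (390 + 418) = 201.8 kΩ.
V_out = 10.3 × 201.8 / (39.5 + 201.8) = 10.3 × 201.8/241.3 = 8.61 V.
(Unloaded it would have been 9.35 V.)

V_out ≈ 8.61 V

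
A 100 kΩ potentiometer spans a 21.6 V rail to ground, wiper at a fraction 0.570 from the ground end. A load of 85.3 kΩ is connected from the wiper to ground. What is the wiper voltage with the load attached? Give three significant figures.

The wiper splits the pot into (1−α)R = 43.00 kΩ above and αR = 57.00 kΩ below.
Lower section ‖ load = 34.17 kΩ.
V_wiper = 21.6 × 34.17/(43.00 + 34.17) = 9.56 V.

V ≈ 9.56 V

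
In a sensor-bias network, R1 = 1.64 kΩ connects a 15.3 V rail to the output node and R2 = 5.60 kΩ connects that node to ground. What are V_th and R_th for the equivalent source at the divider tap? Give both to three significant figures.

V_th = 11.8 V, R_th = 1.27 kΩ

V_th is the open-circuit tap voltage: 15.3 × 5.60/(1.64 + 5.60) = 11.8 V.
With the supply zeroed, R1 and R2 appear in parallel from the tap: R_th = R1‖R2 = (1.64 × 5.60)/7.240 = 1.27 kΩ.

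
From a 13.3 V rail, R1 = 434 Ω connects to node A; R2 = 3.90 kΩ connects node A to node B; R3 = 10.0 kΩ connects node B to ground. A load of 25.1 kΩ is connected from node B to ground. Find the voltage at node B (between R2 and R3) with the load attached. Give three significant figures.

V ≈ 8.28 V

At node B, R3 is in parallel with the load: R3‖R_L = 7151 Ω.
Below node A the resistance is R2 + (R3‖R_L) = 11050 Ω, so V_A = 13.3 × 11050/11480 = 12.80 V.
Then V_B = V_A × (R3‖R_L)/(R2 + R3‖R_L) = 12.80 × 7151/11050 = 8.28 V.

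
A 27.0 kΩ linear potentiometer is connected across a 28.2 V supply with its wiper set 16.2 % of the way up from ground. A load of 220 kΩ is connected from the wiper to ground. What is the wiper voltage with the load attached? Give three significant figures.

The wiper splits the pot into (1−α)R = 22.63 kΩ above and αR = 4.374 kΩ below.
Lower section ‖ load = 4.289 kΩ.
V_wiper = 28.2 × 4.289/(22.63 + 4.289) = 4.49 V.

V ≈ 4.49 V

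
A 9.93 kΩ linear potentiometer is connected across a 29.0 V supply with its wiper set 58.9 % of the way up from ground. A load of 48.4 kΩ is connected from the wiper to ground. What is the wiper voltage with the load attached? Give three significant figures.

The wiper splits the pot into (1−α)R = 4.081 kΩ above and αR = 5.849 kΩ below.
Lower section ‖ load = 5.218 kΩ.
V_wiper = 29.0 × 5.218/(4.081 + 5.218) = 16.3 V.

V ≈ 16.3 V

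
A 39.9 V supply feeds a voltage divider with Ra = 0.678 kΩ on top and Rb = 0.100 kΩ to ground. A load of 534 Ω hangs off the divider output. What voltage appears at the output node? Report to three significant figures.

The load sits in parallel with Rb: Rb‖R_L = (100 × 534) / (100 + 534) = 84.23 Ω.
V_out = 39.9 × 84.23 / (678 + 84.23) = 39.9 × 84.23/762.2 = 4.41 V.

V_out ≈ 4.41 V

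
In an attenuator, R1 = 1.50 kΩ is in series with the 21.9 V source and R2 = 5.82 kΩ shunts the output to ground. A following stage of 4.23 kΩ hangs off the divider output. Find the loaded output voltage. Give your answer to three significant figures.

V_out ≈ 13.6 V

The load sits in parallel with R2: R2‖R_L = (5.82 × 4.23) / (5.82 + 4.23) = 2.450 kΩ.
V_out = 21.9 × 2.450 / (1.50 + 2.450) = 21.9 × 2.450/3.950 = 13.6 V.
(Unloaded it would have been 17.4 V.)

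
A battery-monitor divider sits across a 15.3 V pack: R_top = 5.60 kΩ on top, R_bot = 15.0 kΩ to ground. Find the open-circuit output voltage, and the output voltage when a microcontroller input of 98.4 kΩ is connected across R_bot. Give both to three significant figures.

Unloaded: 11.1 V; loaded: 10.7 V

Open-circuit: V = 15.3 × 15.0/(5.60 + 15.0) = 11.1 V.
With the load, R_bot becomes R_bot‖R_L = 13.02 kΩ, so V = 15.3 × 13.02/18.62 = 10.7 V.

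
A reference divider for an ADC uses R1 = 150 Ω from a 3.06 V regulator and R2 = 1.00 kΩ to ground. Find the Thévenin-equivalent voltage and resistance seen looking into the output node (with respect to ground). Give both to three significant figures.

V_th = 2.66 V, R_th = 130 Ω

V_th is the open-circuit tap voltage: 3.06 × 1000/(150 + 1000) = 2.66 V.
With the supply zeroed, R1 and R2 appear in parallel from the tap: R_th = R1‖R2 = (150 × 1000)/1150 = 130 Ω.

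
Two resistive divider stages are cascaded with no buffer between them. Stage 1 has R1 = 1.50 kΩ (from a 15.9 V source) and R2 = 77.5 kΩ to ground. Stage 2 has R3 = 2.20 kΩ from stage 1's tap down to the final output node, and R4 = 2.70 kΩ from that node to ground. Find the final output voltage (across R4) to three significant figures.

Stage 2 presents R3+R4 = 4.900 kΩ as a load on stage 1's tap.
Stage 1's lower leg becomes R2‖(R3+R4) = 4.609 kΩ, so V_mid = 15.9 × 4.609/6.109 = 12.00 V.
Stage 2 is itself unloaded: V_out = V_mid × R4/(R3+R4) = 12.00 × 2.70/4.900 = 6.61 V.

V_out ≈ 6.61 V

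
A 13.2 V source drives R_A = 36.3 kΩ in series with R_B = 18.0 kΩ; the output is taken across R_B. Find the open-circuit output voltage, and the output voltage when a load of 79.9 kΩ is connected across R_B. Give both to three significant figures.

Open-circuit: V = 13.2 × 18.0/(36.3 + 18.0) = 4.38 V.
With the load, R_B becomes R_B‖R_L = 14.69 kΩ, so V = 13.2 × 14.69/50.99 = 3.80 V.

Unloaded: 4.38 V; loaded: 3.80 V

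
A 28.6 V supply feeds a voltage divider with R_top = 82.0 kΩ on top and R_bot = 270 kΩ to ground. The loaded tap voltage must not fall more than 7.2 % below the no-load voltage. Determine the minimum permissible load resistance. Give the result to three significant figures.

Output resistance R_th = R_top‖R_bot = (82.0 × 270)/352.0 = 62.90 kΩ.
The fractional drop is R_th/(R_th + R_L); requiring this ≤ 0.0720 gives R_L ≥ R_th(1/0.0720 − 1) = 62.90 × 12.89 = 811 kΩ.

R_L(min) ≈ 811 kΩ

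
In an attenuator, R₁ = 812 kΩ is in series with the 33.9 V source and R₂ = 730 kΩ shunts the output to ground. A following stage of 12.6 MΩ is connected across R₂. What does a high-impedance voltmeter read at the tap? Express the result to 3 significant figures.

The load sits in parallel with R₂: R₂‖R_L = (730 × 12600) / (730 + 12600) = 690.0 kΩ.
V_out = 33.9 × 690.0 / (812 + 690.0) = 33.9 × 690.0/1502 = 15.6 V.
(Unloaded it would have been 16.0 V.)

V_out ≈ 15.6 V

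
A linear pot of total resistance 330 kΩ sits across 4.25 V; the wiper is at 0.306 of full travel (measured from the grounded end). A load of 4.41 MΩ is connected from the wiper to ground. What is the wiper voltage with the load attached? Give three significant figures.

V ≈ 1.28 V

The wiper splits the pot into (1−α)R = 229.0 kΩ above and αR = 101.0 kΩ below.
Lower section ‖ load = 98.72 kΩ.
V_wiper = 4.25 × 98.72/(229.0 + 98.72) = 1.28 V.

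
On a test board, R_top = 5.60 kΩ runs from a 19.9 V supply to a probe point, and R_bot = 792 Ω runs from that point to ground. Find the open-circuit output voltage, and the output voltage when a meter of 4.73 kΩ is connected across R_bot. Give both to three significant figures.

Unloaded: 2.47 V; loaded: 2.15 V

Open-circuit: V = 19.9 × 792/(5600 + 792) = 2.47 V.
With the load, R_bot becomes R_bot‖R_L = 678.4 Ω, so V = 19.9 × 678.4/6278 = 2.15 V.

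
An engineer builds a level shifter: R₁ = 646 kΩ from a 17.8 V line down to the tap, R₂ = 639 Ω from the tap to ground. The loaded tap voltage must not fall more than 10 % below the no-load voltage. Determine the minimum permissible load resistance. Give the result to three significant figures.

R_L(min) ≈ 5.75 kΩ

Output resistance R_th = R₁‖R₂ = (646000 × 639)/646600 = 638.4 Ω.
The fractional drop is R_th/(R_th + R_L); requiring this ≤ 0.100 gives R_L ≥ R_th(1/0.100 − 1) = 638.4 × 9.000 = 5.75 kΩ.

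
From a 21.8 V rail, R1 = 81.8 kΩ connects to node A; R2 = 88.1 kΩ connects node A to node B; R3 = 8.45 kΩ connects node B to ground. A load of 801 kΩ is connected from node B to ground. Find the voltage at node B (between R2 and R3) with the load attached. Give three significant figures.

At node B, R3 is in parallel with the load: R3‖R_L = 8.362 kΩ.
Below node A the resistance is R2 + (R3‖R_L) = 96.46 kΩ, so V_A = 21.8 × 96.46/178.3 = 11.80 V.
Then V_B = V_A × (R3‖R_L)/(R2 + R3‖R_L) = 11.80 × 8.362/96.46 = 1.02 V.

V ≈ 1.02 V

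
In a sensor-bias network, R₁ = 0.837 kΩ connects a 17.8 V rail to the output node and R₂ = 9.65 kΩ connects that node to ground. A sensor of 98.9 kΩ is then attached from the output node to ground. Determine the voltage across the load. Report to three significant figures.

V_out ≈ 16.3 V

The load sits in parallel with R₂: R₂‖R_L = (9650 × 98900) / (9650 + 98900) = 8792 Ω.
V_out = 17.8 × 8792 / (837 + 8792) = 17.8 × 8792/9629 = 16.3 V.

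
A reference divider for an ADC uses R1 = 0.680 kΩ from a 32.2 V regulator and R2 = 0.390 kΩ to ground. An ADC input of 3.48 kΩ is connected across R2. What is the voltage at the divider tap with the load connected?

The load sits in parallel with R2: R2‖R_L = (390 × 3480) / (390 + 3480) = 350.7 Ω.
V_out = 32.2 × 350.7 / (680 + 350.7) = 32.2 × 350.7/1031 = 11.0 V.
(Unloaded it would have been 11.7 V.)

V_out ≈ 11.0 V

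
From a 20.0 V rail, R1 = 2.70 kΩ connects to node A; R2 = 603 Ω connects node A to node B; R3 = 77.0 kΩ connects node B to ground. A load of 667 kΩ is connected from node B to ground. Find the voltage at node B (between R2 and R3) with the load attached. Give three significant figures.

V ≈ 19.1 V

At node B, R3 is in parallel with the load: R3‖R_L = 69030 Ω.
Below node A the resistance is R2 + (R3‖R_L) = 69630 Ω, so V_A = 20.0 × 69630/72330 = 19.25 V.
Then V_B = V_A × (R3‖R_L)/(R2 + R3‖R_L) = 19.25 × 69030/69630 = 19.1 V.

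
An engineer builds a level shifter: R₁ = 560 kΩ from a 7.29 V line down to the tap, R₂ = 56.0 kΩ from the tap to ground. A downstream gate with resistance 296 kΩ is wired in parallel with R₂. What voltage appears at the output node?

The load sits in parallel with R₂: R₂‖R_L = (56.0 × 296) / (56.0 + 296) = 47.09 kΩ.
V_out = 7.29 × 47.09 / (560 + 47.09) = 7.29 × 47.09/607.1 = 0.565 V.
(Unloaded it would have been 0.663 V.)

V_out ≈ 0.565 V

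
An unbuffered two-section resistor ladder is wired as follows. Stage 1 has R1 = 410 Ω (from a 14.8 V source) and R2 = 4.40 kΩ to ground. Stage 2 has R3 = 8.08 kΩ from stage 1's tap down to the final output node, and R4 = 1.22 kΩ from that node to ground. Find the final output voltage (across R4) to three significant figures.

Stage 2 presents R3+R4 = 9300 Ω as a load on stage 1's tap.
Stage 1's lower leg becomes R2‖(R3+R4) = 2987 Ω, so V_mid = 14.8 × 2987/3397 = 13.01 V.
Stage 2 is itself unloaded: V_out = V_mid × R4/(R3+R4) = 13.01 × 1220/9300 = 1.71 V.

V_out ≈ 1.71 V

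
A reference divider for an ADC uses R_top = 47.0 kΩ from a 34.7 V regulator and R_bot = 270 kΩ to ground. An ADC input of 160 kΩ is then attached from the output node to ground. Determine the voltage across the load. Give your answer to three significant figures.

The load sits in parallel with R_bot: R_bot‖R_L = (270 × 160) / (270 + 160) = 100.5 kΩ.
V_out = 34.7 × 100.5 / (47.0 + 100.5) = 34.7 × 100.5/147.5 = 23.6 V.
(Unloaded it would have been 29.6 V.)

V_out ≈ 23.6 V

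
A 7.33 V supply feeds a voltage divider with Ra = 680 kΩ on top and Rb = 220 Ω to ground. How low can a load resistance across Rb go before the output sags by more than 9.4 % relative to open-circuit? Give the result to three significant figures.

Output resistance R_th = Ra‖Rb = (680000 × 220)/680200 = 219.9 Ω.
The fractional drop is R_th/(R_th + R_L); requiring this ≤ 0.0940 gives R_L ≥ R_th(1/0.0940 − 1) = 219.9 × 9.638 = 2.12 kΩ.

R_L(min) ≈ 2.12 kΩ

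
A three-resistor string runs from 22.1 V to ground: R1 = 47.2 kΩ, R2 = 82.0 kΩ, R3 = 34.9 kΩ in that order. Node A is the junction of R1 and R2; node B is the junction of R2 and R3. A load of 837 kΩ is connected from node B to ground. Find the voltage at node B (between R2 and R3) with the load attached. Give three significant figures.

V ≈ 4.55 V

At node B, R3 is in parallel with the load: R3‖R_L = 33.50 kΩ.
Below node A the resistance is R2 + (R3‖R_L) = 115.5 kΩ, so V_A = 22.1 × 115.5/162.7 = 15.69 V.
Then V_B = V_A × (R3‖R_L)/(R2 + R3‖R_L) = 15.69 × 33.50/115.5 = 4.55 V.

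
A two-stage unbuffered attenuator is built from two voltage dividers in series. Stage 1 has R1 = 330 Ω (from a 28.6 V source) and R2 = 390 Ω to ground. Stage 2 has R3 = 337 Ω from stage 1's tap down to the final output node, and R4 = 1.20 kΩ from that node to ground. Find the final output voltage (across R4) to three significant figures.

V_out ≈ 10.8 V

Stage 2 presents R3+R4 = 1537 Ω as a load on stage 1's tap.
Stage 1's lower leg becomes R2‖(R3+R4) = 311.1 Ω, so V_mid = 28.6 × 311.1/641.1 = 13.88 V.
Stage 2 is itself unloaded: V_out = V_mid × R4/(R3+R4) = 13.88 × 1200/1537 = 10.8 V.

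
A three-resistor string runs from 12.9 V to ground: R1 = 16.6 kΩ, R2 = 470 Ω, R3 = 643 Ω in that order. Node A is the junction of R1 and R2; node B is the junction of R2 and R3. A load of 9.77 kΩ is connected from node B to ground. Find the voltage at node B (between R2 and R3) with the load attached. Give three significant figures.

At node B, R3 is in parallel with the load: R3‖R_L = 603.3 Ω.
Below node A the resistance is R2 + (R3‖R_L) = 1073 Ω, so V_A = 12.9 × 1073/17670 = 0.7834 V.
Then V_B = V_A × (R3‖R_L)/(R2 + R3‖R_L) = 0.7834 × 603.3/1073 = 0.440 V.

V ≈ 0.440 V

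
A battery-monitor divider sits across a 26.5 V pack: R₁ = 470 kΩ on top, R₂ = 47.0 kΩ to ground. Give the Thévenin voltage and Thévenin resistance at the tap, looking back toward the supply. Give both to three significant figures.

V_th is the open-circuit tap voltage: 26.5 × 47.0/(470 + 47.0) = 2.41 V.
With the supply zeroed, R₁ and R₂ appear in parallel from the tap: R_th = R₁‖R₂ = (470 × 47.0)/517.0 = 42.7 kΩ.

V_th = 2.41 V, R_th = 42.7 kΩ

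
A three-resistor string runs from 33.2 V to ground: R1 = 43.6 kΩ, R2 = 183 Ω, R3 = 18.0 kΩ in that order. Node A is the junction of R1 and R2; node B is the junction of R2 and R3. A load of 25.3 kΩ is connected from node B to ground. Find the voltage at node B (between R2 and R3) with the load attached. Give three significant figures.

At node B, R3 is in parallel with the load: R3‖R_L = 10520 Ω.
Below node A the resistance is R2 + (R3‖R_L) = 10700 Ω, so V_A = 33.2 × 10700/54300 = 6.542 V.
Then V_B = V_A × (R3‖R_L)/(R2 + R3‖R_L) = 6.542 × 10520/10700 = 6.43 V.

V ≈ 6.43 V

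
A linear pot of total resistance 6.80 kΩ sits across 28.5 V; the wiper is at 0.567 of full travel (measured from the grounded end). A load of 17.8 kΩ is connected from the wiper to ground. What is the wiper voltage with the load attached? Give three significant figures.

V ≈ 14.8 V

The wiper splits the pot into (1−α)R = 2.944 kΩ above and αR = 3.856 kΩ below.
Lower section ‖ load = 3.169 kΩ.
V_wiper = 28.5 × 3.169/(2.944 + 3.169) = 14.8 V.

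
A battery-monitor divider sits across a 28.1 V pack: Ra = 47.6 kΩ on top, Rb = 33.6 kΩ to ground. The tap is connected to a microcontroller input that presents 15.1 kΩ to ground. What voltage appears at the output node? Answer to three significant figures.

The load sits in parallel with Rb: Rb‖R_L = (33.6 × 15.1) / (33.6 + 15.1) = 10.42 kΩ.
V_out = 28.1 × 10.42 / (47.6 + 10.42) = 28.1 × 10.42/58.02 = 5.05 V.
(Unloaded it would have been 11.6 V.)

V_out ≈ 5.05 V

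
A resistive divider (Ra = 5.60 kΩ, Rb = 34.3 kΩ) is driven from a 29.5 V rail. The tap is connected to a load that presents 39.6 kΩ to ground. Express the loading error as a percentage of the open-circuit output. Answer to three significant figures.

10.8 %

The divider's output (Thévenin) resistance is Ra‖Rb = 4.814 kΩ.
Fractional drop under load = R_th/(R_th + R_L) = 4.814 / (4.814 + 39.6) = 0.1084.
So the output falls by 10.8 %.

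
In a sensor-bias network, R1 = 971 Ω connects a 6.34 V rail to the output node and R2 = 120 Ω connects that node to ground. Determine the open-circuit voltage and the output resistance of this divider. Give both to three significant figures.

V_th is the open-circuit tap voltage: 6.34 × 120/(971 + 120) = 0.697 V.
With the supply zeroed, R1 and R2 appear in parallel from the tap: R_th = R1‖R2 = (971 × 120)/1091 = 107 Ω.

V_th = 0.697 V, R_th = 107 Ω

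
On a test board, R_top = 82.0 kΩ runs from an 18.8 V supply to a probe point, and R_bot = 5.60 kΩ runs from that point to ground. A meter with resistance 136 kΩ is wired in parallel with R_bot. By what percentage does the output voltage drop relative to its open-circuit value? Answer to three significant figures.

The divider's output (Thévenin) resistance is R_top‖R_bot = 5.242 kΩ.
Fractional drop under load = R_th/(R_th + R_L) = 5.242 / (5.242 + 136) = 0.03711.
So the output falls by 3.71 %.

3.71 %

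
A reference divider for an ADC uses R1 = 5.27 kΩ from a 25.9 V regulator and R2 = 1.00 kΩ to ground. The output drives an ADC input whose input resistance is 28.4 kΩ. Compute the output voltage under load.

V_out ≈ 4.01 V

The load sits in parallel with R2: R2‖R_L = (1.00 × 28.4) / (1.00 + 28.4) = 0.9660 kΩ.
V_out = 25.9 × 0.9660 / (5.27 + 0.9660) = 25.9 × 0.9660/6.236 = 4.01 V.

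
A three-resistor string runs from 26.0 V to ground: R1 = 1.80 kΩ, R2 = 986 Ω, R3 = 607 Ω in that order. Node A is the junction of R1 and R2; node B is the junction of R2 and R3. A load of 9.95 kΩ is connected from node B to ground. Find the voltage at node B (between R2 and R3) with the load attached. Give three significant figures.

At node B, R3 is in parallel with the load: R3‖R_L = 572.1 Ω.
Below node A the resistance is R2 + (R3‖R_L) = 1558 Ω, so V_A = 26.0 × 1558/3358 = 12.06 V.
Then V_B = V_A × (R3‖R_L)/(R2 + R3‖R_L) = 12.06 × 572.1/1558 = 4.43 V.

V ≈ 4.43 V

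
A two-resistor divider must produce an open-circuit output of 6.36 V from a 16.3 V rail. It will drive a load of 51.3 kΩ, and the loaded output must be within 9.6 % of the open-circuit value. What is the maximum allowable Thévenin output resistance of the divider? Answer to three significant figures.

Loading drop = R_th/(R_th + R_L) ≤ 0.0960, so R_th ≤ R_L · ε/(1−ε) = 51.3 kΩ × 0.0960/0.9040 = 5.45 kΩ.

R_th ≤ 5.45 kΩ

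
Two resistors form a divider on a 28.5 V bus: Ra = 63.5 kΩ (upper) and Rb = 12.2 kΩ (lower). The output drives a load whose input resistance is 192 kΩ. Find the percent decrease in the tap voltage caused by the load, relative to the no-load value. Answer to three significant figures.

The divider's output (Thévenin) resistance is Ra‖Rb = 10.23 kΩ.
Fractional drop under load = R_th/(R_th + R_L) = 10.23 / (10.23 + 192) = 0.05060.
So the output falls by 5.06 %.

5.06 %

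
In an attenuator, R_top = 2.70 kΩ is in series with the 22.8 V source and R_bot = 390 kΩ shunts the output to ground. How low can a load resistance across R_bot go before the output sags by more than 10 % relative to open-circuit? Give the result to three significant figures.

Output resistance R_th = R_top‖R_bot = (2.70 × 390)/392.7 = 2.681 kΩ.
The fractional drop is R_th/(R_th + R_L); requiring this ≤ 0.100 gives R_L ≥ R_th(1/0.100 − 1) = 2.681 × 9.000 = 24.1 kΩ.

R_L(min) ≈ 24.1 kΩ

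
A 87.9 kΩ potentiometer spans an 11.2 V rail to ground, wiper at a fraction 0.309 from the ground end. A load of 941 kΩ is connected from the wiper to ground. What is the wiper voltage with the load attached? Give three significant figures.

The wiper splits the pot into (1−α)R = 60.74 kΩ above and αR = 27.16 kΩ below.
Lower section ‖ load = 26.40 kΩ.
V_wiper = 11.2 × 26.40/(60.74 + 26.40) = 3.39 V.

V ≈ 3.39 V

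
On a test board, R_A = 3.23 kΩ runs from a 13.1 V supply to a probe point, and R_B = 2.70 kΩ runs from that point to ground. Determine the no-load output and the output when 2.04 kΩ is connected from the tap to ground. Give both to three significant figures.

Unloaded: 5.96 V; loaded: 3.47 V

Open-circuit: V = 13.1 × 2.70/(3.23 + 2.70) = 5.96 V.
With the load, R_B becomes R_B‖R_L = 1.162 kΩ, so V = 13.1 × 1.162/4.392 = 3.47 V.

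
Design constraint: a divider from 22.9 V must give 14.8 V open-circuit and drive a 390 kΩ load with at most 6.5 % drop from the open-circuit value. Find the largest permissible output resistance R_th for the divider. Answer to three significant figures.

R_th ≤ 27.1 kΩ

Loading drop = R_th/(R_th + R_L) ≤ 0.0650, so R_th ≤ R_L · ε/(1−ε) = 390 kΩ × 0.0650/0.9350 = 27.1 kΩ.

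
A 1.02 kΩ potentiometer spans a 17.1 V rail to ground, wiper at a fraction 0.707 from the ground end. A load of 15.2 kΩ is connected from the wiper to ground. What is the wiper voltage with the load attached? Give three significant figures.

The wiper splits the pot into (1−α)R = 298.9 Ω above and αR = 721.1 Ω below.
Lower section ‖ load = 688.5 Ω.
V_wiper = 17.1 × 688.5/(298.9 + 688.5) = 11.9 V.

V ≈ 11.9 V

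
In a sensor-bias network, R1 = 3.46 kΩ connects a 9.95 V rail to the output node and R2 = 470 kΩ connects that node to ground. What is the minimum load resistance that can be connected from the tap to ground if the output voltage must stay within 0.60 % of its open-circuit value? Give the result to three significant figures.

R_L(min) ≈ 569 kΩ

Output resistance R_th = R1‖R2 = (3.46 × 470)/473.5 = 3.435 kΩ.
The fractional drop is R_th/(R_th + R_L); requiring this ≤ 0.00600 gives R_L ≥ R_th(1/0.00600 − 1) = 3.435 × 165.7 = 569 kΩ.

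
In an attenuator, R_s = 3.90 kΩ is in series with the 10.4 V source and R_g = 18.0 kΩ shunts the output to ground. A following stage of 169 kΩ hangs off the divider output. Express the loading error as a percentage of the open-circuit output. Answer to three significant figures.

1.86 %

The divider's output (Thévenin) resistance is R_s‖R_g = 3.205 kΩ.
Fractional drop under load = R_th/(R_th + R_L) = 3.205 / (3.205 + 169) = 0.01861.
So the output falls by 1.86 %.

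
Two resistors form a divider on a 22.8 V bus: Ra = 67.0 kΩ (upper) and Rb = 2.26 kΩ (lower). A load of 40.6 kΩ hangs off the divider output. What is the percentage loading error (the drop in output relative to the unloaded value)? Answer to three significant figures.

The divider's output (Thévenin) resistance is Ra‖Rb = 2.186 kΩ.
Fractional drop under load = R_th/(R_th + R_L) = 2.186 / (2.186 + 40.6) = 0.05110.
So the output falls by 5.11 %.

5.11 %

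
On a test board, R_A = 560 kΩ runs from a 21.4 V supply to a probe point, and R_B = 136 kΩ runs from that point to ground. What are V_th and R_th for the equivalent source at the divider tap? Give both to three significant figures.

V_th = 4.18 V, R_th = 109 kΩ

V_th is the open-circuit tap voltage: 21.4 × 136/(560 + 136) = 4.18 V.
With the supply zeroed, R_A and R_B appear in parallel from the tap: R_th = R_A‖R_B = (560 × 136)/696.0 = 109 kΩ.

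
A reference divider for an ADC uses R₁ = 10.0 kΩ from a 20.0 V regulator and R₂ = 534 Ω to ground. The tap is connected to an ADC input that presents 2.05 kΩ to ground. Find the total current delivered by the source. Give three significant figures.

I ≈ 1.92 mA

R₂‖R_L = 423.6 Ω, so the source sees R₁ + R₂‖R_L = 10420 Ω.
I = 20.0 V / 10420 Ω = 1.92 mA.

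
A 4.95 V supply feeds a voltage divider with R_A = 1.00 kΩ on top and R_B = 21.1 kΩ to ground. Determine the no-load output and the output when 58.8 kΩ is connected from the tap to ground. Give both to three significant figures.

Unloaded: 4.73 V; loaded: 4.65 V

Open-circuit: V = 4.95 × 21.1/(1.00 + 21.1) = 4.73 V.
With the load, R_B becomes R_B‖R_L = 15.53 kΩ, so V = 4.95 × 15.53/16.53 = 4.65 V.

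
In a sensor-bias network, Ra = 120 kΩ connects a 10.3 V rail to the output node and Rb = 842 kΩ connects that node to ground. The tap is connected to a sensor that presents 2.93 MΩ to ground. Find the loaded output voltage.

V_out ≈ 8.70 V

The load sits in parallel with Rb: Rb‖R_L = (842 × 2930) / (842 + 2930) = 654.0 kΩ.
V_out = 10.3 × 654.0 / (120 + 654.0) = 10.3 × 654.0/774.0 = 8.70 V.
(Unloaded it would have been 9.02 V.)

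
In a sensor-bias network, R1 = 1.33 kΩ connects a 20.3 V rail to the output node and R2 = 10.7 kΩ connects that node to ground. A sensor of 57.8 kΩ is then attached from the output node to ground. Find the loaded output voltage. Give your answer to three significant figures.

V_out ≈ 17.7 V

The load sits in parallel with R2: R2‖R_L = (10.7 × 57.8) / (10.7 + 57.8) = 9.029 kΩ.
V_out = 20.3 × 9.029 / (1.33 + 9.029) = 20.3 × 9.029/10.36 = 17.7 V.
(Unloaded it would have been 18.1 V.)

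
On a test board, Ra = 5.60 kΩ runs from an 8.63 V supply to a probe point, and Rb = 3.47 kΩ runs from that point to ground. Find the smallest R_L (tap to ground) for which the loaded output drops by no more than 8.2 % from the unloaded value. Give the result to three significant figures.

Output resistance R_th = Ra‖Rb = (5.60 × 3.47)/9.070 = 2.142 kΩ.
The fractional drop is R_th/(R_th + R_L); requiring this ≤ 0.0820 gives R_L ≥ R_th(1/0.0820 − 1) = 2.142 × 11.20 = 24.0 kΩ.

R_L(min) ≈ 24.0 kΩ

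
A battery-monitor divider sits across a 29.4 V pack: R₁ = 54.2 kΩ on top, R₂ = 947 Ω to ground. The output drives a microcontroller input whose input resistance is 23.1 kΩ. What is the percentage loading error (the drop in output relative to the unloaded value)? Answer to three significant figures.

3.87 %

The divider's output (Thévenin) resistance is R₁‖R₂ = 930.7 Ω.
Fractional drop under load = R_th/(R_th + R_L) = 930.7 / (930.7 + 23100) = 0.03873.
So the output falls by 3.87 %.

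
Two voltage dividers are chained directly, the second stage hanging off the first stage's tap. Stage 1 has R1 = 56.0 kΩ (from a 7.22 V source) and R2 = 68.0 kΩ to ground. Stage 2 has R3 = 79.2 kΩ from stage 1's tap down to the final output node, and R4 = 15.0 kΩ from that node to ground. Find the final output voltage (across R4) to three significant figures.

Stage 2 presents R3+R4 = 94.20 kΩ as a load on stage 1's tap.
Stage 1's lower leg becomes R2‖(R3+R4) = 39.49 kΩ, so V_mid = 7.22 × 39.49/95.49 = 2.986 V.
Stage 2 is itself unloaded: V_out = V_mid × R4/(R3+R4) = 2.986 × 15.0/94.20 = 0.475 V.

V_out ≈ 0.475 V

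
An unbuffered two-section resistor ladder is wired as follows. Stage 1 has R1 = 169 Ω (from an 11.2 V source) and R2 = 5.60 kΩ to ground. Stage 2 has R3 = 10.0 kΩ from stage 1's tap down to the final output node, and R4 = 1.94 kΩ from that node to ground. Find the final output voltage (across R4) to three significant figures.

V_out ≈ 1.74 V

Stage 2 presents R3+R4 = 11940 Ω as a load on stage 1's tap.
Stage 1's lower leg becomes R2‖(R3+R4) = 3812 Ω, so V_mid = 11.2 × 3812/3981 = 10.72 V.
Stage 2 is itself unloaded: V_out = V_mid × R4/(R3+R4) = 10.72 × 1940/11940 = 1.74 V.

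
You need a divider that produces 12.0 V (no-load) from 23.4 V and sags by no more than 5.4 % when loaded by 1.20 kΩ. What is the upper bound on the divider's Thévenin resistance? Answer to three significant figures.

Loading drop = R_th/(R_th + R_L) ≤ 0.0540, so R_th ≤ R_L · ε/(1−ε) = 1.20 kΩ × 0.0540/0.9460 = 68.5 Ω.
(Any R1, R2 with R2/(R1+R2) = 0.513 and R1‖R2 ≤ 68.5 Ω will meet the spec.)

R_th ≤ 68.5 Ω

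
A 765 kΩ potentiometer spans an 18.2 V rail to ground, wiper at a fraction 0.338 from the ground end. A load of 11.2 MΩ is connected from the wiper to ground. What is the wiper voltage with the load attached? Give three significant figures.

The wiper splits the pot into (1−α)R = 506.4 kΩ above and αR = 258.6 kΩ below.
Lower section ‖ load = 252.7 kΩ.
V_wiper = 18.2 × 252.7/(506.4 + 252.7) = 6.06 V.

V ≈ 6.06 V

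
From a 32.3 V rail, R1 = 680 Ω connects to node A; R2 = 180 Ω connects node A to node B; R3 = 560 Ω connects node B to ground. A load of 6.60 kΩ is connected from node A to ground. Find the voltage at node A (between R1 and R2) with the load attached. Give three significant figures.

V ≈ 16.0 V

Below node A the series string R2+R3 = 740.0 Ω sits in parallel with the 6600 Ω load: 665.4 Ω.
V_A = 32.3 × 665.4/(680 + 665.4) = 16.0 V.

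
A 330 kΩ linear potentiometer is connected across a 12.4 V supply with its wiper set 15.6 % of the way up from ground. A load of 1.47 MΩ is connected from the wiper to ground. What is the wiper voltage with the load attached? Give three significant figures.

The wiper splits the pot into (1−α)R = 278.5 kΩ above and αR = 51.48 kΩ below.
Lower section ‖ load = 49.74 kΩ.
V_wiper = 12.4 × 49.74/(278.5 + 49.74) = 1.88 V.

V ≈ 1.88 V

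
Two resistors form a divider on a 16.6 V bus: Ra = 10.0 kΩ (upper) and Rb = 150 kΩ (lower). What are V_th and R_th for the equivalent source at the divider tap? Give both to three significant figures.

V_th is the open-circuit tap voltage: 16.6 × 150/(10.0 + 150) = 15.6 V.
With the supply zeroed, Ra and Rb appear in parallel from the tap: R_th = Ra‖Rb = (10.0 × 150)/160.0 = 9.38 kΩ.

V_th = 15.6 V, R_th = 9.38 kΩ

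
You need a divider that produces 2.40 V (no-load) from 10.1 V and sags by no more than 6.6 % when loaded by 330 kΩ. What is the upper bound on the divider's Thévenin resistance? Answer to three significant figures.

R_th ≤ 23.3 kΩ

Loading drop = R_th/(R_th + R_L) ≤ 0.0660, so R_th ≤ R_L · ε/(1−ε) = 330 kΩ × 0.0660/0.9340 = 23.3 kΩ.
(Any R1, R2 with R2/(R1+R2) = 0.238 and R1‖R2 ≤ 23.3 kΩ will meet the spec.)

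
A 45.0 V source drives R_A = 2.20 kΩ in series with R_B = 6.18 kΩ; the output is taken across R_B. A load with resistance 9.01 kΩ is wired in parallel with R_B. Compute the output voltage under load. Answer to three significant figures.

V_out ≈ 28.1 V

The load sits in parallel with R_B: R_B‖R_L = (6.18 × 9.01) / (6.18 + 9.01) = 3.666 kΩ.
V_out = 45.0 × 3.666 / (2.20 + 3.666) = 45.0 × 3.666/5.866 = 28.1 V.
(Unloaded it would have been 33.2 V.)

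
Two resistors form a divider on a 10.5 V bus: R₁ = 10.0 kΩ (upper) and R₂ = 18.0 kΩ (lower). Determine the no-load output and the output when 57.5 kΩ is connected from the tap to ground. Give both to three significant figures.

Open-circuit: V = 10.5 × 18.0/(10.0 + 18.0) = 6.75 V.
With the load, R₂ becomes R₂‖R_L = 13.71 kΩ, so V = 10.5 × 13.71/23.71 = 6.07 V.

Unloaded: 6.75 V; loaded: 6.07 V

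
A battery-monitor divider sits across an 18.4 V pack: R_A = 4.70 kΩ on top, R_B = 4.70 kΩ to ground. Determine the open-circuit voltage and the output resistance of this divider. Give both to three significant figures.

V_th is the open-circuit tap voltage: 18.4 × 4.70/(4.70 + 4.70) = 9.20 V.
With the supply zeroed, R_A and R_B appear in parallel from the tap: R_th = R_A‖R_B = (4.70 × 4.70)/9.400 = 2.35 kΩ.

V_th = 9.20 V, R_th = 2.35 kΩ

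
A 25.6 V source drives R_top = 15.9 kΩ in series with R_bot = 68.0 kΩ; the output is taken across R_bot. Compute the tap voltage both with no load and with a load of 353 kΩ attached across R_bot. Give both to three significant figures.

Open-circuit: V = 25.6 × 68.0/(15.9 + 68.0) = 20.7 V.
With the load, R_bot becomes R_bot‖R_L = 57.02 kΩ, so V = 25.6 × 57.02/72.92 = 20.0 V.

Unloaded: 20.7 V; loaded: 20.0 V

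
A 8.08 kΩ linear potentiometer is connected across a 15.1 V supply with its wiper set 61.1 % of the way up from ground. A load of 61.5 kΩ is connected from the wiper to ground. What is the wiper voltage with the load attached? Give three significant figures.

The wiper splits the pot into (1−α)R = 3.143 kΩ above and αR = 4.937 kΩ below.
Lower section ‖ load = 4.570 kΩ.
V_wiper = 15.1 × 4.570/(3.143 + 4.570) = 8.95 V.

V ≈ 8.95 V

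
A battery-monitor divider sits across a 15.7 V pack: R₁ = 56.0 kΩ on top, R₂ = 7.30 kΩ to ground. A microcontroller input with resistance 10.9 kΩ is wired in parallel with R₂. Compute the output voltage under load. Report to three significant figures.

V_out ≈ 1.14 V

The load sits in parallel with R₂: R₂‖R_L = (7.30 × 10.9) / (7.30 + 10.9) = 4.372 kΩ.
V_out = 15.7 × 4.372 / (56.0 + 4.372) = 15.7 × 4.372/60.37 = 1.14 V.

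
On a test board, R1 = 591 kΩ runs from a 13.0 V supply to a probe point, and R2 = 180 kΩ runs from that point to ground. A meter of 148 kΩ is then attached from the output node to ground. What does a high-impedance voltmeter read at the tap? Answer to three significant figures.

V_out ≈ 1.57 V

The load sits in parallel with R2: R2‖R_L = (180 × 148) / (180 + 148) = 81.22 kΩ.
V_out = 13.0 × 81.22 / (591 + 81.22) = 13.0 × 81.22/672.2 = 1.57 V.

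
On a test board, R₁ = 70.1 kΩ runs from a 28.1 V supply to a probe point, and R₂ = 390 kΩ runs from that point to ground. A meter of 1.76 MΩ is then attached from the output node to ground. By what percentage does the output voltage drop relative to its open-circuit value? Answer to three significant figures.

3.27 %

The divider's output (Thévenin) resistance is R₁‖R₂ = 59.42 kΩ.
Fractional drop under load = R_th/(R_th + R_L) = 59.42 / (59.42 + 1760) = 0.03266.
So the output falls by 3.27 %.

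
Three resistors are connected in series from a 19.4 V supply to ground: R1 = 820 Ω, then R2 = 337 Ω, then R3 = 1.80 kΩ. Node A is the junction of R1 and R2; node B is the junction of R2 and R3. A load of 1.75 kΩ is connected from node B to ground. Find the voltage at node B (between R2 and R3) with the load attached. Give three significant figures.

V ≈ 8.42 V

At node B, R3 is in parallel with the load: R3‖R_L = 887.3 Ω.
Below node A the resistance is R2 + (R3‖R_L) = 1224 Ω, so V_A = 19.4 × 1224/2044 = 11.62 V.
Then V_B = V_A × (R3‖R_L)/(R2 + R3‖R_L) = 11.62 × 887.3/1224 = 8.42 V.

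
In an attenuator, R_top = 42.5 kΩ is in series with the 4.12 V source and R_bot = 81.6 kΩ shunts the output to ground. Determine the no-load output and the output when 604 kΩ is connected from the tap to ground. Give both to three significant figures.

Open-circuit: V = 4.12 × 81.6/(42.5 + 81.6) = 2.71 V.
With the load, R_bot becomes R_bot‖R_L = 71.89 kΩ, so V = 4.12 × 71.89/114.4 = 2.59 V.

Unloaded: 2.71 V; loaded: 2.59 V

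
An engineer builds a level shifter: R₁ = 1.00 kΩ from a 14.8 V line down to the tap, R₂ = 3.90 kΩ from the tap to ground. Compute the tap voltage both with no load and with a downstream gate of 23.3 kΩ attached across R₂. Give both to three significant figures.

Unloaded: 11.8 V; loaded: 11.4 V

Open-circuit: V = 14.8 × 3.90/(1.00 + 3.90) = 11.8 V.
With the load, R₂ becomes R₂‖R_L = 3.341 kΩ, so V = 14.8 × 3.341/4.341 = 11.4 V.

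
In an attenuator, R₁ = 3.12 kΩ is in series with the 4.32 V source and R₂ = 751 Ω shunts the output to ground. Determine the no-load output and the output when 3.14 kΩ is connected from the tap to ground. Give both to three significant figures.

Unloaded: 0.838 V; loaded: 0.703 V

Open-circuit: V = 4.32 × 751/(3120 + 751) = 0.838 V.
With the load, R₂ becomes R₂‖R_L = 606.0 Ω, so V = 4.32 × 606.0/3726 = 0.703 V.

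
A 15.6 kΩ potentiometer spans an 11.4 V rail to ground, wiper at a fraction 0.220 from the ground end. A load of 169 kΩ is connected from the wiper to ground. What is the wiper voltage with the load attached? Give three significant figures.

The wiper splits the pot into (1−α)R = 12.17 kΩ above and αR = 3.432 kΩ below.
Lower section ‖ load = 3.364 kΩ.
V_wiper = 11.4 × 3.364/(12.17 + 3.364) = 2.47 V.

V ≈ 2.47 V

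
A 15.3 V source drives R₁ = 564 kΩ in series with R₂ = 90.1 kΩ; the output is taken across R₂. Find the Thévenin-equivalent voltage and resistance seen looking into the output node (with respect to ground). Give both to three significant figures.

V_th = 2.11 V, R_th = 77.7 kΩ

V_th is the open-circuit tap voltage: 15.3 × 90.1/(564 + 90.1) = 2.11 V.
With the supply zeroed, R₁ and R₂ appear in parallel from the tap: R_th = R₁‖R₂ = (564 × 90.1)/654.1 = 77.7 kΩ.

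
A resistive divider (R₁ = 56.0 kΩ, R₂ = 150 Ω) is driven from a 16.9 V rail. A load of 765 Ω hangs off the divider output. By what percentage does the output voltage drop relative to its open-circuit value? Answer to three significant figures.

Unloaded V = 16.9 × 150/56150 = 0.04515 V.
Loaded: R₂‖R_L = 125.4 Ω, giving V = 16.9 × 125.4/56130 = 0.03776 V.
Drop = (0.04515 − 0.03776) / 0.04515 = 16.4 %.

16.4 %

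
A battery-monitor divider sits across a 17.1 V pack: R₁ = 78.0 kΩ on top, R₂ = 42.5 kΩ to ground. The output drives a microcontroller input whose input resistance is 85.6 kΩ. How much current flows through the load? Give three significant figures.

I_L ≈ 0.0533 mA

R₂‖R_L = 28.40 kΩ; V_out = 17.1 × 28.40/106.4 = 4.564 V.
I_L = V_out / R_L = 4.564 / 85.6 kΩ = 0.0533 mA.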